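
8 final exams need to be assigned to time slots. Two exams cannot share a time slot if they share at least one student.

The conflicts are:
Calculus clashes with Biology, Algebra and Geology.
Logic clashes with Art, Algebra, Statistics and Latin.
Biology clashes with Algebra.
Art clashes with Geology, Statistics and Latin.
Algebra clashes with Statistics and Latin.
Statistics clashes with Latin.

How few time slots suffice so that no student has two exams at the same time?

Logic, Art, Statistics, Latin are mutually in conflict, so at least 4 time slots are needed.
Using 4 time slots: Calculus=2, Logic=4, Biology=3, Art=1, Algebra=1, Geology=3, Statistics=3, Latin=2. No two conflicting exams share a time slot.

4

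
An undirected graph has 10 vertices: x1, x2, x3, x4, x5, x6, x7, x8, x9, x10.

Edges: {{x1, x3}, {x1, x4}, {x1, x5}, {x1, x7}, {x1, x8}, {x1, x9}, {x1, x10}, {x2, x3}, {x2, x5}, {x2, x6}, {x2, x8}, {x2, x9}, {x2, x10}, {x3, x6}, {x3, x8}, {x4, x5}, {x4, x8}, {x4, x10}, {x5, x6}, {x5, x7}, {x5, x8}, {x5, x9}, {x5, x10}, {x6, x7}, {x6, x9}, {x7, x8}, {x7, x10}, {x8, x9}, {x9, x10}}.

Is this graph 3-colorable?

No

x1, x4, x5, x8 form a clique, so at least 4 colors are needed.
So 3 colors are not enough.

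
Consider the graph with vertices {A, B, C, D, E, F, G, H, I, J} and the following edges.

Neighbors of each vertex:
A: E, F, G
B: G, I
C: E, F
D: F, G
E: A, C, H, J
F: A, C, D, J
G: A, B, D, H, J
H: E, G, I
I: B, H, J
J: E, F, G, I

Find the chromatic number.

2

E and H are adjacent, so at least 2 colors are needed.
A valid assignment using 2 colors: A=2, B=2, C=2, D=2, E=1, F=1, G=1, H=2, I=1, J=2. No two adjacent vertices share a color.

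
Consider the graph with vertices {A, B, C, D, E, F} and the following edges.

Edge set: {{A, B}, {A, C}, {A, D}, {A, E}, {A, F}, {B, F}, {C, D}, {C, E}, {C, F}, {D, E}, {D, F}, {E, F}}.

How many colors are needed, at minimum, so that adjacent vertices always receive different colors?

A, C, D, E, F form a clique, so at least 5 colors are needed.
5 colors suffice: color red → {F}; color blue → {A}; color green → {B, D}; color yellow → {E}; color purple → {C}. No two adjacent vertices share a color.

5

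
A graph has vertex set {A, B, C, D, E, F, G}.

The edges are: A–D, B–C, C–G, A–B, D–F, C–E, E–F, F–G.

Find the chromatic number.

C and G are adjacent, so at least 2 colors are needed.
2 colors suffice: color 1 → {A, C, F}; color 2 → {B, D, E, G}. Every edge joins two different colors.

2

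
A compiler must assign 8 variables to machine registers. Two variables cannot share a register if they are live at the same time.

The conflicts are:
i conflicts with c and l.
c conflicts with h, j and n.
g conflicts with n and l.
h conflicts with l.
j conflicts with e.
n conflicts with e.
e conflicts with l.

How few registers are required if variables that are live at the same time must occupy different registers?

The cycle e-l-i-c-j-e has odd length 5, so it cannot be 2-colored; at least 3 registers are needed.
Using 3 registers: i=2, c=1, g=3, h=2, j=2, n=2, e=3, l=1. No two conflicting variables share a register.

3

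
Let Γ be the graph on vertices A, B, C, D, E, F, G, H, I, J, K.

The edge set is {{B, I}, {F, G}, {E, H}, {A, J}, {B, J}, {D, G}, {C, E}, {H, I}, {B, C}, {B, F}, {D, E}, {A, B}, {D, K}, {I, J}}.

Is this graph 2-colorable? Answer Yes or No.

B, I, J are pairwise adjacent, so at least 3 colors are needed.
So 2 colors are not enough.

No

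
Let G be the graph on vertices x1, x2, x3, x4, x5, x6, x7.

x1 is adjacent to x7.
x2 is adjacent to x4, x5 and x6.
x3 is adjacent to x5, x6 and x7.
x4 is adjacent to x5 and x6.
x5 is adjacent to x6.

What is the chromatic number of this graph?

4

x2, x4, x5, x6 are mutually adjacent (a clique of size 4), so at least 4 colors are needed.
4 colors suffice: color R → {x5, x7}; color B → {x1, x6}; color G → {x3, x4}; color Y → {x2}. Every edge joins two different colors.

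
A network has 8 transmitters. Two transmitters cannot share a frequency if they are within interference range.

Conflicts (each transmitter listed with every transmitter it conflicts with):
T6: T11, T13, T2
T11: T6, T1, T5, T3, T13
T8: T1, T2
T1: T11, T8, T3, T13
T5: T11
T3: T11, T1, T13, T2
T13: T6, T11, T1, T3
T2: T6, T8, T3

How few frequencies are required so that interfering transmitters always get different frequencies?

4

T11, T1, T3, T13 pairwise conflict, so at least 4 frequencies are needed.
4 frequencies suffice: frequency 1 → {T11, T2}; frequency 2 → {T8, T5, T13}; frequency 3 → {T6, T1}; frequency 4 → {T3}. Each listed conflict is separated.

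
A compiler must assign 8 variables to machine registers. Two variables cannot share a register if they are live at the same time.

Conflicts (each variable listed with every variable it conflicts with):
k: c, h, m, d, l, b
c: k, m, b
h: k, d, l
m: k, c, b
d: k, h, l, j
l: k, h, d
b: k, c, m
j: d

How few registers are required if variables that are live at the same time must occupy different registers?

k, c, m, b pairwise conflict, so at least 4 registers are needed.
A valid assignment using 4 registers: k=1, c=3, h=4, m=2, d=2, l=3, b=4, j=1. Each listed conflict is separated.

4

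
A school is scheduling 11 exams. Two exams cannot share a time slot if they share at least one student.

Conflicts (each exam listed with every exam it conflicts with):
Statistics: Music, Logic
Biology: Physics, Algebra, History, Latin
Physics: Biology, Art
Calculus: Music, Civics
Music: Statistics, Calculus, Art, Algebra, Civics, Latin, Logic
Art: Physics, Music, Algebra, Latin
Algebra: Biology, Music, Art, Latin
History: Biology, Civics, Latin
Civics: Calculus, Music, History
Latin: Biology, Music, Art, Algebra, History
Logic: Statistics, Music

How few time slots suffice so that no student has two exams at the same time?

Music, Art, Algebra, Latin are mutually in conflict, so at least 4 time slots are needed.
Using 4 time slots: Statistics=3, Biology=1, Physics=2, Calculus=3, Music=1, Art=4, Algebra=3, History=3, Civics=2, Latin=2, Logic=2. Each listed conflict is separated.

4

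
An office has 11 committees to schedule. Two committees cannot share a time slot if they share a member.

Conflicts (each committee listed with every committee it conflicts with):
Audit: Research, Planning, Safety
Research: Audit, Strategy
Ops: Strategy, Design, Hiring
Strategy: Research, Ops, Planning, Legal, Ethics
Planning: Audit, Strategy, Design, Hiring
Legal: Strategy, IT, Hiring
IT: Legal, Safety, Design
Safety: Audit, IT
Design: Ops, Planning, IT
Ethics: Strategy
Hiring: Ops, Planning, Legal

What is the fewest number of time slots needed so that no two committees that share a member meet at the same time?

3

The cycle Planning-Hiring-Legal-IT-Design-Planning has odd length 5, so it cannot be 2-colored; at least 3 time slots are needed.
3 time slots suffice: Audit=1, Research=2, Ops=2, Strategy=1, Planning=2, Legal=2, IT=1, Safety=2, Design=3, Ethics=2, Hiring=1. Every pair that conflicts lands in different time slots.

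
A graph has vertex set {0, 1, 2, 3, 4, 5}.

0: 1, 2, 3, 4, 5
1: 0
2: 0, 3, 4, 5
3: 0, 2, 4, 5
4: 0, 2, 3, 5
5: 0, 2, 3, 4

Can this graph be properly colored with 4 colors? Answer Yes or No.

0, 2, 3, 4, 5 are mutually adjacent (a clique of size 5), so at least 5 colors are needed.
So 4 colors are not enough.

No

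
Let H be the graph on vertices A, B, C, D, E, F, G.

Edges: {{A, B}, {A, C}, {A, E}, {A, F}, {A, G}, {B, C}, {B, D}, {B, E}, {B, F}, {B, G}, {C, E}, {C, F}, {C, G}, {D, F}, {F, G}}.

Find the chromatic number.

5

A, B, C, F, G form a clique, so at least 5 colors are needed.
A valid assignment using 5 colors: A=blue, B=red, C=green, D=blue, E=yellow, F=yellow, G=purple. Each edge has distinct colors on its endpoints.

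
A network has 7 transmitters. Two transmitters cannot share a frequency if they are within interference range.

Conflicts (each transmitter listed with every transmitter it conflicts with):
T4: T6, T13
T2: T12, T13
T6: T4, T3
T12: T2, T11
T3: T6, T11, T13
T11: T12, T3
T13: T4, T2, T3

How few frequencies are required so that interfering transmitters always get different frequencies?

3

The cycle T3-T13-T2-T12-T11-T3 has odd length 5, so it cannot be 2-colored; at least 3 frequencies are needed.
A valid assignment using 3 frequencies: T4=2, T2=2, T6=1, T12=3, T3=2, T11=1, T13=1. No two conflicting transmitters share a frequency.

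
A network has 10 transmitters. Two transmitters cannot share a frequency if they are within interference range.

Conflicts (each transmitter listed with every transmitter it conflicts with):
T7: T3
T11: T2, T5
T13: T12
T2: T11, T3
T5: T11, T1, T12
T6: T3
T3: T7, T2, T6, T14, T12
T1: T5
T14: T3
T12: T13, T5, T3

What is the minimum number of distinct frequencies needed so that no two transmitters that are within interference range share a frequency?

3

The cycle T11-T2-T3-T12-T5-T11 has odd length 5, so it cannot be 2-colored; at least 3 frequencies are needed.
3 frequencies suffice: frequency 1 → {T13, T5, T3}; frequency 2 → {T7, T11, T6, T1, T14, T12}; frequency 3 → {T2}. Each listed conflict is separated.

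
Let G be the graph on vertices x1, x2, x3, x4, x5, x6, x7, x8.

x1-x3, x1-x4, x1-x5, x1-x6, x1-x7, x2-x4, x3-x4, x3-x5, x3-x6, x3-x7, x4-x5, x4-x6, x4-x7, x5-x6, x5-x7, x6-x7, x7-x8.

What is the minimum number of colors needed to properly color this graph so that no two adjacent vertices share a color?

x1, x3, x4, x5, x6, x7 form a clique, so at least 6 colors are needed.
6 colors suffice: x1=3, x2=2, x3=6, x4=1, x5=5, x6=4, x7=2, x8=1. No two adjacent vertices share a color.

6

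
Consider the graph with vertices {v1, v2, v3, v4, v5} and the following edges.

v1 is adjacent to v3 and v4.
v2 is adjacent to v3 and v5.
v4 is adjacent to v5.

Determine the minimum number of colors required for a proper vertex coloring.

The cycle v3-v2-v5-v4-v1-v3 has odd length 5, so it cannot be 2-colored; at least 3 colors are needed.
3 colors suffice: color R → {v1, v5}; color B → {v2, v4}; color G → {v3}. Each edge has distinct colors on its endpoints.

3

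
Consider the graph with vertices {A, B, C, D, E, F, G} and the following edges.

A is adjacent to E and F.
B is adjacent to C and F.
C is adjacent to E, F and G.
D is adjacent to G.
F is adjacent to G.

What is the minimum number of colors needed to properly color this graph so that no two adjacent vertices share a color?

B, C, F are mutually adjacent, so at least 3 colors are needed.
3 colors suffice: color 1 → {A, C, D}; color 2 → {E, F}; color 3 → {B, G}. Each edge has distinct colors on its endpoints.

3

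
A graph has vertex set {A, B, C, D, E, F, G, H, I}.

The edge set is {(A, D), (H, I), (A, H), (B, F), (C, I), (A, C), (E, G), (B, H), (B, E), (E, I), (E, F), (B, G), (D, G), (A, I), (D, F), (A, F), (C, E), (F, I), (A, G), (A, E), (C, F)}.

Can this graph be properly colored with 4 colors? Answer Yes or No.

A, C, E, F, I form a clique, so at least 5 colors are needed.
So 4 colors are not enough.

No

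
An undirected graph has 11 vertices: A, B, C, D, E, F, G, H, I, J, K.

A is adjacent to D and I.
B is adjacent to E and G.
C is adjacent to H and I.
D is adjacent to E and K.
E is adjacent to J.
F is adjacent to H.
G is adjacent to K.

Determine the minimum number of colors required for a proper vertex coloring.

3

The cycle G-K-D-E-B-G has odd length 5, so it cannot be 2-colored; at least 3 colors are needed.
3 colors suffice: color red → {D, G, H, I, J}; color blue → {A, C, E, F, K}; color green → {B}. No two adjacent vertices share a color.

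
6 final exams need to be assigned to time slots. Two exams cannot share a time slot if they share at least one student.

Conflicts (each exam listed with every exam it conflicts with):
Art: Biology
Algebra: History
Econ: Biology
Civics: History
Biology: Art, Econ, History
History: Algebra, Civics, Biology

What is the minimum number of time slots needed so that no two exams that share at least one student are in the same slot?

Biology and History conflict, so at least 2 time slots are needed.
2 time slots suffice: Art=1, Algebra=2, Econ=1, Civics=2, Biology=2, History=1. Each listed conflict is separated.

2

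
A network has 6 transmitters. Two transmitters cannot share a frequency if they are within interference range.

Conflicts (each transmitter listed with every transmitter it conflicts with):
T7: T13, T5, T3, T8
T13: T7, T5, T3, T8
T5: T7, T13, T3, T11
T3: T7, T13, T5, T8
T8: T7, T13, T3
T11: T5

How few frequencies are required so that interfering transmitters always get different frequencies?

4

T7, T13, T5, T3 are mutually in conflict, so at least 4 frequencies are needed.
4 frequencies suffice: frequency 1 → {T5, T8}; frequency 2 → {T3, T11}; frequency 3 → {T7}; frequency 4 → {T13}. No two conflicting transmitters share a frequency.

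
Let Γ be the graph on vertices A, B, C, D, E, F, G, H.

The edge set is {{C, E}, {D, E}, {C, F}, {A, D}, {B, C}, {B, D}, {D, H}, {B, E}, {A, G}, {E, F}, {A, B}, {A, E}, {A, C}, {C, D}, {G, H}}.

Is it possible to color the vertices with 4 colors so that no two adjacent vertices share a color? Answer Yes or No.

No

A, B, C, D, E form a clique, so at least 5 colors are needed.
So 4 colors are not enough.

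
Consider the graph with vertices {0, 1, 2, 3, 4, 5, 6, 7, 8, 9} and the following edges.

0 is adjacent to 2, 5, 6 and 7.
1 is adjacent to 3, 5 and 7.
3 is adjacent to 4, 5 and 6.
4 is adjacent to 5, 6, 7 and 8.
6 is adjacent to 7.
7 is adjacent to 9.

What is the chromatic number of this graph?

3

0, 6, 7 are pairwise adjacent, so at least 3 colors are needed.
3 colors suffice: color a → {2, 3, 7, 8}; color b → {0, 1, 4, 9}; color c → {5, 6}. Every edge joins two different colors.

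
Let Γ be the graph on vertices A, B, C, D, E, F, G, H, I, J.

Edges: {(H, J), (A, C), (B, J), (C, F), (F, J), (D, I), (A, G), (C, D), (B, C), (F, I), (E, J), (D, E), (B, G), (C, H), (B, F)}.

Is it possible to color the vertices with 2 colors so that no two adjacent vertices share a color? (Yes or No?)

No

B, F, J are pairwise adjacent, so at least 3 colors are needed.
So 2 colors are not enough.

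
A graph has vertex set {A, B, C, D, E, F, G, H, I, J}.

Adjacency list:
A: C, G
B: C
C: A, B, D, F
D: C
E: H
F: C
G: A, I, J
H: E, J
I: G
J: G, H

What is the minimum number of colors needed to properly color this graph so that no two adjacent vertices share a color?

2

E and H are adjacent, so at least 2 colors are needed.
2 colors suffice: color red → {C, G, H}; color blue → {A, B, D, E, F, I, J}. No two adjacent vertices share a color.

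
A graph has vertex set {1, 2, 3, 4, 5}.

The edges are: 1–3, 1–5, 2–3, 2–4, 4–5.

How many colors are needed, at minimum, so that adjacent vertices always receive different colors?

The cycle 5-1-3-2-4-5 has odd length 5, so it cannot be 2-colored; at least 3 colors are needed.
One proper 3-coloring: 1=blue, 2=blue, 3=red, 4=green, 5=red. No two adjacent vertices share a color.

3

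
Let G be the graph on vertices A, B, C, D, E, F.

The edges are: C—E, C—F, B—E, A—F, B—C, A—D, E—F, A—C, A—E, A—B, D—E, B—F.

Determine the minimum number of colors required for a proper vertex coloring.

5

A, B, C, E, F are mutually adjacent (a clique of size 5), so at least 5 colors are needed.
One proper 5-coloring: A=red, B=purple, C=green, D=green, E=blue, F=yellow. Every edge joins two different colors.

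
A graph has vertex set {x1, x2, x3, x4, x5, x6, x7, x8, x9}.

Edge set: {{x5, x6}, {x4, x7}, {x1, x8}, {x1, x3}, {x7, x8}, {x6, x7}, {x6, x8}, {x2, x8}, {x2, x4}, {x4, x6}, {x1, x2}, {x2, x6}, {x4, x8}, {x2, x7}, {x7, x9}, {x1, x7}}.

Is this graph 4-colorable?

x2, x4, x6, x7, x8 form a clique, so at least 5 colors are needed.
So 4 colors are not enough.

No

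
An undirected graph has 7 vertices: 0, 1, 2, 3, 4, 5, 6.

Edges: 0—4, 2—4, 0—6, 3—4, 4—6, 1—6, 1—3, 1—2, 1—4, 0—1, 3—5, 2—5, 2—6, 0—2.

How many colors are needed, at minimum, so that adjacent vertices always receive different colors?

5

0, 1, 2, 4, 6 are pairwise adjacent (a clique of size 5), so at least 5 colors are needed.
5 colors suffice: color red → {1, 5}; color blue → {4}; color green → {2, 3}; color yellow → {6}; color purple → {0}. Each edge has distinct colors on its endpoints.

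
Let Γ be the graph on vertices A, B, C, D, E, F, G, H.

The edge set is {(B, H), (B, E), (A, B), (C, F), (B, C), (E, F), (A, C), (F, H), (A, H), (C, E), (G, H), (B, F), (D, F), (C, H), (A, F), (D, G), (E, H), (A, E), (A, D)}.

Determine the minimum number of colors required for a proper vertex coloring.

6

A, B, C, E, F, H form a clique, so at least 6 colors are needed.
A valid assignment using 6 colors: A=1, B=6, C=4, D=2, E=5, F=3, G=1, H=2. No two adjacent vertices share a color.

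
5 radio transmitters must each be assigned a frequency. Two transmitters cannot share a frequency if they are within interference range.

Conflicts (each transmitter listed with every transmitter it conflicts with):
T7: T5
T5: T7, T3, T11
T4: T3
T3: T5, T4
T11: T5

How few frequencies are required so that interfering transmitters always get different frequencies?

2

T5 and T11 conflict, so at least 2 frequencies are needed.
Using 2 frequencies: T7=2, T5=1, T4=1, T3=2, T11=2. Every pair that conflicts lands in different frequencies.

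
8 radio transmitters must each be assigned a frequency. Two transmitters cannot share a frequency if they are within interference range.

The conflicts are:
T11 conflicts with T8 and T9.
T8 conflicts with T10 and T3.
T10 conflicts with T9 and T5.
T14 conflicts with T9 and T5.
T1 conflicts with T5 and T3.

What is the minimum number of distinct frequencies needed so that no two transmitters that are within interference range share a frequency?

The cycle T10-T5-T1-T3-T8-T10 has odd length 5, so it cannot be 2-colored; at least 3 frequencies are needed.
A valid assignment using 3 frequencies: T11=2, T8=1, T10=2, T14=2, T1=2, T9=1, T5=1, T3=3. Every pair that conflicts lands in different frequencies.

3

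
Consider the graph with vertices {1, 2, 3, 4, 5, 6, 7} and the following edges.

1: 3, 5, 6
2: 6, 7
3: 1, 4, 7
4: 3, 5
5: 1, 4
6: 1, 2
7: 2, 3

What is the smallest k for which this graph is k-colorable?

3

The cycle 7-3-1-6-2-7 has odd length 5, so it cannot be 2-colored; at least 3 colors are needed.
3 colors suffice: 1=a, 2=a, 3=b, 4=a, 5=b, 6=b, 7=c. No two adjacent vertices share a color.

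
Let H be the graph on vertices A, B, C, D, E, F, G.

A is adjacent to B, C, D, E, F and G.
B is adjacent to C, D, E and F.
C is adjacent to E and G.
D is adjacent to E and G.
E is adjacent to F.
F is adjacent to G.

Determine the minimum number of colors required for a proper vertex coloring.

A, B, C, E are pairwise adjacent (a clique of size 4), so at least 4 colors are needed.
4 colors suffice: color red → {A}; color blue → {E, G}; color green → {B}; color yellow → {C, D, F}. Every edge joins two different colors.

4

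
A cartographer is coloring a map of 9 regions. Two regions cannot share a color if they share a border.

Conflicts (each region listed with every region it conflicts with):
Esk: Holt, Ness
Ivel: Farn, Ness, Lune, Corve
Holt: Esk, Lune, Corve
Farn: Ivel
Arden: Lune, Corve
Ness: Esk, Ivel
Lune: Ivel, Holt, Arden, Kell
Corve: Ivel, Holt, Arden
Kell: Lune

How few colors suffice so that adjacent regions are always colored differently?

3

The cycle Holt-Lune-Ivel-Ness-Esk-Holt has odd length 5, so it cannot be 2-colored; at least 3 colors are needed.
3 colors suffice: color 1 → {Ivel, Holt, Arden, Kell}; color 2 → {Esk, Farn, Lune, Corve}; color 3 → {Ness}. Each listed conflict is separated.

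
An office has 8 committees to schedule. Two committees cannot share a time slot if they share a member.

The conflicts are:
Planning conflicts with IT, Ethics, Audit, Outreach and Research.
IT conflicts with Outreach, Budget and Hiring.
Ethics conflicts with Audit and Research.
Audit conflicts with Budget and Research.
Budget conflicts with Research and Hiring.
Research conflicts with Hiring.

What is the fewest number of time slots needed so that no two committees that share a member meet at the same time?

4

Planning, Ethics, Audit, Research all conflict with each other, so at least 4 time slots are needed.
4 time slots suffice: time slot 1 → {Planning, Budget}; time slot 2 → {IT, Research}; time slot 3 → {Audit, Outreach, Hiring}; time slot 4 → {Ethics}. Every pair that conflicts lands in different time slots.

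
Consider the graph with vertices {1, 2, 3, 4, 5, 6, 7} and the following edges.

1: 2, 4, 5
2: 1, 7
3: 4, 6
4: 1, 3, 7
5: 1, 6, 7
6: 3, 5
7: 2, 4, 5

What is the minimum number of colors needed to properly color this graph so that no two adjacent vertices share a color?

3

The cycle 3-4-7-5-6-3 has odd length 5, so it cannot be 2-colored; at least 3 colors are needed.
3 colors suffice: color red → {1, 6, 7}; color blue → {2, 4, 5}; color green → {3}. Each edge has distinct colors on its endpoints.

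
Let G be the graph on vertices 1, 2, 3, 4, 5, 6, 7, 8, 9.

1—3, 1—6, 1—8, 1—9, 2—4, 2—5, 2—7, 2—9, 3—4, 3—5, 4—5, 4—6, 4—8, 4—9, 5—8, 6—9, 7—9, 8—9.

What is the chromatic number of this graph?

4, 8, 9 form a triangle, so at least 3 colors are needed.
3 colors suffice: color red → {5, 9}; color blue → {1, 4, 7}; color green → {2, 3, 6, 8}. Each edge has distinct colors on its endpoints.

3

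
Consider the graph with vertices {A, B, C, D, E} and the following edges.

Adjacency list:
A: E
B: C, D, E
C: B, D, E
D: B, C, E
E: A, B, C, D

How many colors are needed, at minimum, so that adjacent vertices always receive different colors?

4

B, C, D, E are mutually adjacent (a clique of size 4), so at least 4 colors are needed.
One proper 4-coloring: A=2, B=3, C=4, D=2, E=1. Each edge has distinct colors on its endpoints.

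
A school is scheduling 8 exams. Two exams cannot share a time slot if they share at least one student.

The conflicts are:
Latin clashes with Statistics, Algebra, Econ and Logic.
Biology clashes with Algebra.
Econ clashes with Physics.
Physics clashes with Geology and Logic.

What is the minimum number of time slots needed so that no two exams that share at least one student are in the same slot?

2

Physics and Logic conflict, so at least 2 time slots are needed.
2 time slots suffice: Latin=1, Biology=1, Statistics=2, Algebra=2, Econ=2, Physics=1, Geology=2, Logic=2. Each listed conflict is separated.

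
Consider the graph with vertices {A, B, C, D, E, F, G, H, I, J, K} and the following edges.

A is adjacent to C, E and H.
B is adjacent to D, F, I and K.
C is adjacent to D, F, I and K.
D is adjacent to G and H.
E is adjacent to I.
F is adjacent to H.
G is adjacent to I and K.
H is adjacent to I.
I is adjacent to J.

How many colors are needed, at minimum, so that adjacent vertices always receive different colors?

C and K are adjacent, so at least 2 colors are needed.
2 colors suffice: color 1 → {A, D, F, I, K}; color 2 → {B, C, E, G, H, J}. Every edge joins two different colors.

2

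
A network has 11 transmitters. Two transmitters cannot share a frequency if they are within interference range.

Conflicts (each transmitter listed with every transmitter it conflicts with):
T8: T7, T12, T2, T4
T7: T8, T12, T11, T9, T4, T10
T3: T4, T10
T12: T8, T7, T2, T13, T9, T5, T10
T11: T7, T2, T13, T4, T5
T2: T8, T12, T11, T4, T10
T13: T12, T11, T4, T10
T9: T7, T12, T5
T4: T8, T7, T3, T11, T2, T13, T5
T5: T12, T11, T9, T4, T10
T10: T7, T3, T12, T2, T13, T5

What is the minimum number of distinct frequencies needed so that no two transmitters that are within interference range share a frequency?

3

T7, T12, T9 pairwise conflict, so at least 3 frequencies are needed.
3 frequencies suffice: T8=3, T7=2, T3=2, T12=1, T11=3, T2=2, T13=2, T9=3, T4=1, T5=2, T10=3. No two conflicting transmitters share a frequency.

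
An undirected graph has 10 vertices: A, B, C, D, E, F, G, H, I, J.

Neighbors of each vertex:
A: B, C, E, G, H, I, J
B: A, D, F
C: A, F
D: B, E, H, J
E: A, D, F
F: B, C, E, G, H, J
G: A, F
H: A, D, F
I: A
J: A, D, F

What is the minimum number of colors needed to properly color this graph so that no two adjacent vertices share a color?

F and H are adjacent, so at least 2 colors are needed.
2 colors suffice: color 1 → {A, D, F}; color 2 → {B, C, E, G, H, I, J}. Each edge has distinct colors on its endpoints.

2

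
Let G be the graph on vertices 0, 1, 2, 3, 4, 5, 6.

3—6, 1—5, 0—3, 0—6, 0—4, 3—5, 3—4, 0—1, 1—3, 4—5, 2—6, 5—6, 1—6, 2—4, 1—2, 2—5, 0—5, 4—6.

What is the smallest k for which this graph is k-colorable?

5

0, 1, 3, 5, 6 form a clique, so at least 5 colors are needed.
5 colors suffice: color a → {5}; color b → {6}; color c → {1, 4}; color d → {2, 3}; color e → {0}. No two adjacent vertices share a color.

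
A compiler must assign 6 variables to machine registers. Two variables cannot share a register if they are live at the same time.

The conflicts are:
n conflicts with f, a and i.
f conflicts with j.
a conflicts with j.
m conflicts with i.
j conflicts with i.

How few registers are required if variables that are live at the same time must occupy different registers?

2

j and i conflict, so at least 2 registers are needed.
Using 2 registers: n=1, f=2, a=2, m=1, j=1, i=2. Every pair that conflicts lands in different registers.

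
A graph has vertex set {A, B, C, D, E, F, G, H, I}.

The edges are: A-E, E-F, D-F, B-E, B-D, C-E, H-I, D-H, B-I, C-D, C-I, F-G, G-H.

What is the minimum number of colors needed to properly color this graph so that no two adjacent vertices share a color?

2

G and H are adjacent, so at least 2 colors are needed.
2 colors suffice: color 1 → {D, E, G, I}; color 2 → {A, B, C, F, H}. Every edge joins two different colors.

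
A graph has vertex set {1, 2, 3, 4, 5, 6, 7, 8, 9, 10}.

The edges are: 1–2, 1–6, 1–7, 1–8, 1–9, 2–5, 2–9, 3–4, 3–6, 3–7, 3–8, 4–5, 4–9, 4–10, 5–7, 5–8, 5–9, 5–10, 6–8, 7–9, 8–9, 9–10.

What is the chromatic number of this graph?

4, 5, 9, 10 are pairwise adjacent (a clique of size 4), so at least 4 colors are needed.
4 colors suffice: color red → {3, 9}; color blue → {1, 5}; color green → {2, 4, 7, 8}; color yellow → {6, 10}. Each edge has distinct colors on its endpoints.

4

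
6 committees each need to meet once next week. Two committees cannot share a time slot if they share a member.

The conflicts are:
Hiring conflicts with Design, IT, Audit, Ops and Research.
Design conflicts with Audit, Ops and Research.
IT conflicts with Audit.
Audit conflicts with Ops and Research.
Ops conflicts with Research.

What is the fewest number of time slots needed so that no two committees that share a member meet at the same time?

Hiring, Design, Audit, Ops, Research all conflict with each other, so at least 5 time slots are needed.
5 time slots suffice: time slot 1 → {Audit}; time slot 2 → {Hiring}; time slot 3 → {IT, Ops}; time slot 4 → {Research}; time slot 5 → {Design}. No two conflicting committees share a time slot.

5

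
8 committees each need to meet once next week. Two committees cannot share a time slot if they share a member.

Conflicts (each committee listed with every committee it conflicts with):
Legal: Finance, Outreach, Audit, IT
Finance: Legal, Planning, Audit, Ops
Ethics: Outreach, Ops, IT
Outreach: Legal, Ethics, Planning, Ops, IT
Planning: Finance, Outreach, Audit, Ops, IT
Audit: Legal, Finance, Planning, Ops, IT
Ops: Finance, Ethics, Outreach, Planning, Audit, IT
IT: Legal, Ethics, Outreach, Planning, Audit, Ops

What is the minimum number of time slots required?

Outreach, Planning, Ops, IT pairwise conflict, so at least 4 time slots are needed.
4 time slots suffice: Legal=1, Finance=2, Ethics=4, Outreach=3, Planning=4, Audit=3, Ops=1, IT=2. Every pair that conflicts lands in different time slots.

4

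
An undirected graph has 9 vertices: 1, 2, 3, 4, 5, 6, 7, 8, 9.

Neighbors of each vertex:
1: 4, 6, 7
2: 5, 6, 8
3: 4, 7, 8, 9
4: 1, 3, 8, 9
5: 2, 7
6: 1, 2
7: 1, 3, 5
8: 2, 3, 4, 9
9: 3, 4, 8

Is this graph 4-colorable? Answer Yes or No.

Yes

The chromatic number is 4. 3, 4, 8, 9 are pairwise adjacent (a clique of size 4), so at least 4 colors are needed.
4 colors suffice: color a → {1, 2, 3}; color b → {6, 7, 8}; color c → {4, 5}; color d → {9}.
That is already a proper 4-coloring.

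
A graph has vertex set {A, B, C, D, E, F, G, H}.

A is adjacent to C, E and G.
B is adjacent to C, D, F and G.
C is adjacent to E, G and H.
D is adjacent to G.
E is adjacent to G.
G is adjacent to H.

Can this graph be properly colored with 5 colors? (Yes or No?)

Yes

The chromatic number is 4. A, C, E, G form a clique, so at least 4 colors are needed.
A valid assignment using 4 colors: A=3, B=3, C=2, D=2, E=4, F=1, G=1, H=3.
Since 5 ≥ 4, a proper 5-coloring certainly exists.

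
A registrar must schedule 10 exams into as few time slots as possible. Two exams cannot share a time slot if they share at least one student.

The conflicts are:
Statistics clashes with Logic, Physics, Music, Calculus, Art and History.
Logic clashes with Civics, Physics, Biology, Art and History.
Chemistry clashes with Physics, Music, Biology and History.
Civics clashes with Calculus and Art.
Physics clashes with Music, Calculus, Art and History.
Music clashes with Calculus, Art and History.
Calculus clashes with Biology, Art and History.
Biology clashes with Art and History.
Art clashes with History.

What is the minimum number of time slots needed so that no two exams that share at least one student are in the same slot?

6

Statistics, Physics, Music, Calculus, Art, History pairwise conflict, so at least 6 time slots are needed.
6 time slots suffice: Statistics=5, Logic=3, Chemistry=2, Civics=1, Physics=4, Music=6, Calculus=3, Biology=4, Art=2, History=1. No two conflicting exams share a time slot.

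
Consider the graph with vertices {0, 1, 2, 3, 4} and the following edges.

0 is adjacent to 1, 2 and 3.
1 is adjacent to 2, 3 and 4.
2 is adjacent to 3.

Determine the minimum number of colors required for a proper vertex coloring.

0, 1, 2, 3 are pairwise adjacent (a clique of size 4), so at least 4 colors are needed.
4 colors suffice: color a → {1}; color b → {0, 4}; color c → {2}; color d → {3}. No two adjacent vertices share a color.

4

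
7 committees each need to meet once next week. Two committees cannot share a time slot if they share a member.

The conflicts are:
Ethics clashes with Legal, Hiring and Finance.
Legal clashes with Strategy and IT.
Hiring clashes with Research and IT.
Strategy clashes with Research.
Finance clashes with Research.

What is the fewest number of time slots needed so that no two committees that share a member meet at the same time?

The cycle Legal-IT-Hiring-Research-Strategy-Legal has odd length 5, so it cannot be 2-colored; at least 3 time slots are needed.
3 time slots suffice: time slot 1 → {Legal, Hiring, Finance}; time slot 2 → {Ethics, Research, IT}; time slot 3 → {Strategy}. Every pair that conflicts lands in different time slots.

3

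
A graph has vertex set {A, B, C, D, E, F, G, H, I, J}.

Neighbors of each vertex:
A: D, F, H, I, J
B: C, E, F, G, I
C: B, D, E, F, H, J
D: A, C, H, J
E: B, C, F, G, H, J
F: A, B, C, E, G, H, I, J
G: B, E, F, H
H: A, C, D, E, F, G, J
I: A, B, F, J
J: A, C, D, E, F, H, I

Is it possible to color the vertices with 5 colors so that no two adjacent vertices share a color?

Yes

The chromatic number is 5. C, E, F, H, J are pairwise adjacent (a clique of size 5), so at least 5 colors are needed.
5 colors suffice: color red → {D, F}; color blue → {B, H}; color green → {G, J}; color yellow → {A, C}; color purple → {E, I}.
That is already a proper 5-coloring.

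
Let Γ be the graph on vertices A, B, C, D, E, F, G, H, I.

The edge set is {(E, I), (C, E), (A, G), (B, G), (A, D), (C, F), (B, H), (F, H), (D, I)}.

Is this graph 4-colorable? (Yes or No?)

Yes

The chromatic number is 3. The cycle F-H-B-G-A-D-I-E-C-F has odd length 9, so it cannot be 2-colored; at least 3 colors are needed.
A valid assignment using 3 colors: A=1, B=1, C=2, D=3, E=1, F=1, G=2, H=2, I=2.
Since 4 ≥ 3, a proper 4-coloring certainly exists.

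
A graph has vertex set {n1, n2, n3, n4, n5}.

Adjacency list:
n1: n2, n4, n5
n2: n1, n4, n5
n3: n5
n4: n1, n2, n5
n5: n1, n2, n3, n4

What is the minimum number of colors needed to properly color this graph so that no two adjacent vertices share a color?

n1, n2, n4, n5 are mutually adjacent (a clique of size 4), so at least 4 colors are needed.
One proper 4-coloring: n1=3, n2=2, n3=2, n4=4, n5=1. Every edge joins two different colors.

4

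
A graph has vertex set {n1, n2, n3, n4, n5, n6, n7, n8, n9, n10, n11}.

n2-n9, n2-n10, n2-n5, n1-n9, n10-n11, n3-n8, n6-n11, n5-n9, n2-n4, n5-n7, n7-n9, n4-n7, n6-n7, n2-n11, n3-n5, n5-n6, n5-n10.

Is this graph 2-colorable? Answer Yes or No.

No

n2, n5, n9 are mutually adjacent, so at least 3 colors are needed.
So 2 colors are not enough.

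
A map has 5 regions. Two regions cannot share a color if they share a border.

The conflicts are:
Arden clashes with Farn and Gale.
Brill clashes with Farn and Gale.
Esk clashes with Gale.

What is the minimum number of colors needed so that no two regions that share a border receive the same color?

Brill and Farn conflict, so at least 2 colors are needed.
2 colors suffice: color 1 → {Farn, Gale}; color 2 → {Arden, Brill, Esk}. No two conflicting regions share a color.

2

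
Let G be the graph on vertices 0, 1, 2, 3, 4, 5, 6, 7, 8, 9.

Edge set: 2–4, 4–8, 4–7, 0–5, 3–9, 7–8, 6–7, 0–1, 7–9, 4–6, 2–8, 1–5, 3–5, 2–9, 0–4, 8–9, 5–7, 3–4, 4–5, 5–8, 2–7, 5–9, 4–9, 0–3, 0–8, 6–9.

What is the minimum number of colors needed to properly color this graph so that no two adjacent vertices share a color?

5

2, 4, 7, 8, 9 are mutually adjacent (a clique of size 5), so at least 5 colors are needed.
5 colors suffice: color red → {1, 4}; color blue → {0, 9}; color green → {2, 5, 6}; color yellow → {3, 8}; color purple → {7}. No two adjacent vertices share a color.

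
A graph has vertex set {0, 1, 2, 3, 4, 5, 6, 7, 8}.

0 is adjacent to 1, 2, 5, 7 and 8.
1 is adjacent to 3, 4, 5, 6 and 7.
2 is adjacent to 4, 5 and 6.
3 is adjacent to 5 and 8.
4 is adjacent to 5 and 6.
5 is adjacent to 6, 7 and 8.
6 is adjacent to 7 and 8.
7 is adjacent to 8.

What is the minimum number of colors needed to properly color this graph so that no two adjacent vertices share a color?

4

1, 5, 6, 7 are pairwise adjacent (a clique of size 4), so at least 4 colors are needed.
4 colors suffice: color red → {5}; color blue → {0, 3, 6}; color green → {1, 2, 8}; color yellow → {4, 7}. Every edge joins two different colors.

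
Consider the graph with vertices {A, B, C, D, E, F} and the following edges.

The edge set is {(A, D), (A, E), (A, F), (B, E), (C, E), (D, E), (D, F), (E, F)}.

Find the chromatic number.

A, D, E, F form a clique, so at least 4 colors are needed.
4 colors suffice: color red → {E}; color blue → {A, B, C}; color green → {F}; color yellow → {D}. Every edge joins two different colors.

4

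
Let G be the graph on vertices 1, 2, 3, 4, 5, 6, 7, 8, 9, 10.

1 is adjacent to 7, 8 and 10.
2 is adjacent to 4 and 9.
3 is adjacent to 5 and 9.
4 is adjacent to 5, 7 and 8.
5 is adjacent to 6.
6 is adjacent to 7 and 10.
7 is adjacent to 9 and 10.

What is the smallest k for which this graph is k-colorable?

3

6, 7, 10 are mutually adjacent, so at least 3 colors are needed.
3 colors suffice: color a → {2, 5, 7, 8}; color b → {1, 4, 6, 9}; color c → {3, 10}. No two adjacent vertices share a color.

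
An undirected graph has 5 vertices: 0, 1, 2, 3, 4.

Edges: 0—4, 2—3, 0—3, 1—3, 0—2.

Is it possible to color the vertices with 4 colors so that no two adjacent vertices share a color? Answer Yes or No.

Yes

The chromatic number is 3. 0, 2, 3 are pairwise adjacent, so at least 3 colors are needed.
A valid assignment using 3 colors: 0=blue, 1=blue, 2=green, 3=red, 4=red.
Since 4 ≥ 3, a proper 4-coloring certainly exists.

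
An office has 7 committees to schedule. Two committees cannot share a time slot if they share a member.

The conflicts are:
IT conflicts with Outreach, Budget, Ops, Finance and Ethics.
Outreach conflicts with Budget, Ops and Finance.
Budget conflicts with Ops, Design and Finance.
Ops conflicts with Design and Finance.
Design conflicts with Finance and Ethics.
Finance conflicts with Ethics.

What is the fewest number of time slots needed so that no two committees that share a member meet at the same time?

IT, Outreach, Budget, Ops, Finance all conflict with each other, so at least 5 time slots are needed.
A valid assignment using 5 time slots: IT=2, Outreach=5, Budget=3, Ops=4, Design=2, Finance=1, Ethics=3. No two conflicting committees share a time slot.

5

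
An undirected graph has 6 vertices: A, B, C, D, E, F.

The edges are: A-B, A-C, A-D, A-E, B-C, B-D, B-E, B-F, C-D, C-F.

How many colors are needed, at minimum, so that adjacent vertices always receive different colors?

4

A, B, C, D are pairwise adjacent (a clique of size 4), so at least 4 colors are needed.
4 colors suffice: A=green, B=red, C=blue, D=yellow, E=blue, F=green. Every edge joins two different colors.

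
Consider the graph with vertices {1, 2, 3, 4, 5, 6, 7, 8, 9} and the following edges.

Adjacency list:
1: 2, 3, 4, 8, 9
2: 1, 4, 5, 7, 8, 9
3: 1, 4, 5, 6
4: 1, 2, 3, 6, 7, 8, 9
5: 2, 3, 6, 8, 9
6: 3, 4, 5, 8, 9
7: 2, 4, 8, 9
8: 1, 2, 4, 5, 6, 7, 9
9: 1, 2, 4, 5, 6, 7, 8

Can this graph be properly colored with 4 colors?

2, 4, 7, 8, 9 form a clique, so at least 5 colors are needed.
So 4 colors are not enough.

No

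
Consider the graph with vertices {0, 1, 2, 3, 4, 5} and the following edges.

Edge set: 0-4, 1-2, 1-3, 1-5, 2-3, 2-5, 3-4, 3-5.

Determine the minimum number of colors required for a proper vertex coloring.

4

1, 2, 3, 5 are pairwise adjacent (a clique of size 4), so at least 4 colors are needed.
One proper 4-coloring: 0=a, 1=c, 2=d, 3=a, 4=b, 5=b. Every edge joins two different colors.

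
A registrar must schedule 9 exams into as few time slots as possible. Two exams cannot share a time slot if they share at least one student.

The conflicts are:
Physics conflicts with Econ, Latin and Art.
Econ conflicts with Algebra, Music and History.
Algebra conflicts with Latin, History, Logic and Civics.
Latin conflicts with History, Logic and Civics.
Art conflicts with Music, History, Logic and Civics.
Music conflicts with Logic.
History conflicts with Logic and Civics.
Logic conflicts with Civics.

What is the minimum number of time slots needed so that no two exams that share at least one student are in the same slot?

Algebra, Latin, History, Logic, Civics are mutually in conflict, so at least 5 time slots are needed.
5 time slots suffice: time slot 1 → {Econ, Logic}; time slot 2 → {Physics, Music, History}; time slot 3 → {Latin, Art}; time slot 4 → {Algebra}; time slot 5 → {Civics}. No two conflicting exams share a time slot.

5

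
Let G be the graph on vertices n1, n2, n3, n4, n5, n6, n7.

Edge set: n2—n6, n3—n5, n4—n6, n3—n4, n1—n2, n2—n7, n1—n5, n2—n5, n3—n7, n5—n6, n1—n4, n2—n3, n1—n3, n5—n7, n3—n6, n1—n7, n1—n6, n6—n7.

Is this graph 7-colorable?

The chromatic number is 6. n1, n2, n3, n5, n6, n7 are pairwise adjacent (a clique of size 6), so at least 6 colors are needed.
A valid assignment using 6 colors: n1=1, n2=5, n3=2, n4=4, n5=4, n6=3, n7=6.
Since 7 ≥ 6, a proper 7-coloring certainly exists.

Yes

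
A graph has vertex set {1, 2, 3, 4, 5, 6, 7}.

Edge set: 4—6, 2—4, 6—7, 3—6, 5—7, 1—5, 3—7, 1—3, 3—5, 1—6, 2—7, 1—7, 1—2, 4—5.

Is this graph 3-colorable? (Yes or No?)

1, 3, 6, 7 form a clique, so at least 4 colors are needed.
So 3 colors are not enough.

No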